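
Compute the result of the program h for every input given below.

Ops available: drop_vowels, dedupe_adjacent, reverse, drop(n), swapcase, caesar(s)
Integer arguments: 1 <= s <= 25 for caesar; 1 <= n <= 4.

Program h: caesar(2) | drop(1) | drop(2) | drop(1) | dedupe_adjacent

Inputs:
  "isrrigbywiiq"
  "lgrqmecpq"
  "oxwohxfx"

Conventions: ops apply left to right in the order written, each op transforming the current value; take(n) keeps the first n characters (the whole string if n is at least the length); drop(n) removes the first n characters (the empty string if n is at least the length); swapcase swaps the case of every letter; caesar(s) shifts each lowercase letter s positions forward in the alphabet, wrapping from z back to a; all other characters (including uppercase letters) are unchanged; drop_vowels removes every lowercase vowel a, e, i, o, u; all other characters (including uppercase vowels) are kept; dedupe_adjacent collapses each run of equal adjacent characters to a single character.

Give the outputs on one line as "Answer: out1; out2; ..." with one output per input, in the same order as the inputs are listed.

Execution, op by op:
  "isrrigbywiiq" -> "kuttkidaykks" -> "uttkidaykks" -> "tkidaykks" -> "kidaykks" -> "kidayks"
  "lgrqmecpq" -> "nitsogers" -> "itsogers" -> "sogers" -> "ogers" -> "ogers"
  "oxwohxfx" -> "qzyqjzhz" -> "zyqjzhz" -> "qjzhz" -> "jzhz" -> "jzhz"

"kidayks"; "ogers"; "jzhz"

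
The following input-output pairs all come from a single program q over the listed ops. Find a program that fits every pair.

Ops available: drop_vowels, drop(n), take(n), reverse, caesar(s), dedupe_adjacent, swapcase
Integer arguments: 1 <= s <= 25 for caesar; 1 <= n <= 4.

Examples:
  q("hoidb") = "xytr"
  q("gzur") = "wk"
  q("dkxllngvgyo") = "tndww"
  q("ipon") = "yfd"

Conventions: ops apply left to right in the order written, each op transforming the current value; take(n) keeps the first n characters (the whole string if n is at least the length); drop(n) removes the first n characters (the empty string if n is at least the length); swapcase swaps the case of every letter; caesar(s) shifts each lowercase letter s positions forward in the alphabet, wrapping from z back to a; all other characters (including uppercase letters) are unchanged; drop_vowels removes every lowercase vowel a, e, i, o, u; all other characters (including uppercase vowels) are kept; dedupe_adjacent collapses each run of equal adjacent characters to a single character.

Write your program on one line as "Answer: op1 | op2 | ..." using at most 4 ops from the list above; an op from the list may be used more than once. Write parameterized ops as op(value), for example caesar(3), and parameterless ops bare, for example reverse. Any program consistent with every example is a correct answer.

caesar(9) | drop_vowels | caesar(7) | drop_vowels

Check, running the answer program on each example:
  "hoidb" -> "qxrmk" -> "qxrmk" -> "xeytr" -> "xytr"
  "gzur" -> "pida" -> "pd" -> "wk" -> "wk"
  "dkxllngvgyo" -> "mtguuwpephx" -> "mtgwpphx" -> "tandwwoe" -> "tndww"
  "ipon" -> "ryxw" -> "ryxw" -> "yfed" -> "yfd"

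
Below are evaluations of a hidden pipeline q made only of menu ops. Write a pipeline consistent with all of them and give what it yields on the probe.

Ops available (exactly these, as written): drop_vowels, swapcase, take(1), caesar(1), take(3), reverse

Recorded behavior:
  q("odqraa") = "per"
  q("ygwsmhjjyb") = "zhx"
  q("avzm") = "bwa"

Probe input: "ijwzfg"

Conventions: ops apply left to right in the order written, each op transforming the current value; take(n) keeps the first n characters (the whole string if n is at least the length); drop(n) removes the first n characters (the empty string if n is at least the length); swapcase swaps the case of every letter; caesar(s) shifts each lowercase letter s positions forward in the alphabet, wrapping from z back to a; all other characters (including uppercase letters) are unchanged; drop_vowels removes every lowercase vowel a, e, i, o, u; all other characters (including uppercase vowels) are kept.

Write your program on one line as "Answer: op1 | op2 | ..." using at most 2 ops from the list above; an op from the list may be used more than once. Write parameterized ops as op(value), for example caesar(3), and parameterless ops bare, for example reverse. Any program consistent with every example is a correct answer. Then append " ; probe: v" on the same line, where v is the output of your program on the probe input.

take(3) | caesar(1) ; probe: "jkx"

Check, running the answer program on each example:
  "odqraa" -> "odq" -> "per"
  "ygwsmhjjyb" -> "ygw" -> "zhx"
  "avzm" -> "avz" -> "bwa"
  probe: "ijwzfg" -> "ijw" -> "jkx"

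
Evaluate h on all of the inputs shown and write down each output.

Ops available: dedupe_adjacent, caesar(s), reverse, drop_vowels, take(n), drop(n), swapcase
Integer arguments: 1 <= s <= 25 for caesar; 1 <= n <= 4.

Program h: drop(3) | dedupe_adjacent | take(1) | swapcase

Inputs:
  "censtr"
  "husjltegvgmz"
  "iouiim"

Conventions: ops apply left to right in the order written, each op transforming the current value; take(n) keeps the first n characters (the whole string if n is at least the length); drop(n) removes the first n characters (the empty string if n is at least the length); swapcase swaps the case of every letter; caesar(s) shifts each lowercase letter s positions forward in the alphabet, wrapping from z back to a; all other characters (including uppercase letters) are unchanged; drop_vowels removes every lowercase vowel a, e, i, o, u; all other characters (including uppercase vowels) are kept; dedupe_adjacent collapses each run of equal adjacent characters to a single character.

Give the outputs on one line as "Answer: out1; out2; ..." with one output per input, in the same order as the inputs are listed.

Execution, op by op:
  "censtr" -> "str" -> "str" -> "s" -> "S"
  "husjltegvgmz" -> "jltegvgmz" -> "jltegvgmz" -> "j" -> "J"
  "iouiim" -> "iim" -> "im" -> "i" -> "I"

"S"; "J"; "I"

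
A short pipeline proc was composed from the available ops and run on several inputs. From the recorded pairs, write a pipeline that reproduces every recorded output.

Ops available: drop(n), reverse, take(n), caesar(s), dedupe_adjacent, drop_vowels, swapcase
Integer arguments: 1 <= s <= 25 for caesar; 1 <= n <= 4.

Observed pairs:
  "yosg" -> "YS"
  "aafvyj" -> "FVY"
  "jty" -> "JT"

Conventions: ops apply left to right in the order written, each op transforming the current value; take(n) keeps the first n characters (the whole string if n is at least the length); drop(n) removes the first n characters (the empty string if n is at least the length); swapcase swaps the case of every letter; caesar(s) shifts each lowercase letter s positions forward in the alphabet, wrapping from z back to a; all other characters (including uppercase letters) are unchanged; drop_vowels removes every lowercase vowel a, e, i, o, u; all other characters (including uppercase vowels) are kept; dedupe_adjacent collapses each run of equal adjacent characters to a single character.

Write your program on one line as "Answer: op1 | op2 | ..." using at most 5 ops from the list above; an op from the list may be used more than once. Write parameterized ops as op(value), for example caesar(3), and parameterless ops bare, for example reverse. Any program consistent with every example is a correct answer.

reverse | drop_vowels | swapcase | drop(1) | reverse

Check, running the answer program on each example:
  "yosg" -> "gsoy" -> "gsy" -> "GSY" -> "SY" -> "YS"
  "aafvyj" -> "jyvfaa" -> "jyvf" -> "JYVF" -> "YVF" -> "FVY"
  "jty" -> "ytj" -> "ytj" -> "YTJ" -> "TJ" -> "JT"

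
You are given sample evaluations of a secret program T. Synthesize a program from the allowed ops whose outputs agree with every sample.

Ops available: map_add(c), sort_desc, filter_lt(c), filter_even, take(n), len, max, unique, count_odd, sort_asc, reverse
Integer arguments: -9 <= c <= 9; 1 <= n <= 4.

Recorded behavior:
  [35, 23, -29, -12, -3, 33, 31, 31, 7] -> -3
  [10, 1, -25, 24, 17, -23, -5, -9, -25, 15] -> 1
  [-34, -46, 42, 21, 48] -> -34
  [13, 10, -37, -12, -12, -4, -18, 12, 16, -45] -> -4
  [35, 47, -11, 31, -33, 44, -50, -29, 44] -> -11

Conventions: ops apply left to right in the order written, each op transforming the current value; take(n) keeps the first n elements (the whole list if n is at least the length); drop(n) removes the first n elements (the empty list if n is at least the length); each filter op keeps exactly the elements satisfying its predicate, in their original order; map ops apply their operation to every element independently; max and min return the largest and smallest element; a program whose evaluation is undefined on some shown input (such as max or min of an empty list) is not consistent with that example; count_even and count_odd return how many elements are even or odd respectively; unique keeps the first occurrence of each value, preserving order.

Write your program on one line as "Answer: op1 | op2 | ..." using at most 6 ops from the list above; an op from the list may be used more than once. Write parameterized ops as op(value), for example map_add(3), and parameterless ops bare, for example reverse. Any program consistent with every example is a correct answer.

reverse | sort_desc | sort_asc | filter_lt(7) | max

Check, running the answer program on each example:
  [35, 23, -29, -12, -3, 33, 31, 31, 7] -> [7, 31, 31, 33, -3, -12, -29, 23, 35] -> [35, 33, 31, 31, 23, 7, -3, -12, -29] -> [-29, -12, -3, 7, 23, 31, 31, 33, 35] -> [-29, -12, -3] -> -3
  [10, 1, -25, 24, 17, -23, -5, -9, -25, 15] -> [15, -25, -9, -5, -23, 17, 24, -25, 1, 10] -> [24, 17, 15, 10, 1, -5, -9, -23, -25, -25] -> [-25, -25, -23, -9, -5, 1, 10, 15, 17, 24] -> [-25, -25, -23, -9, -5, 1] -> 1
  [-34, -46, 42, 21, 48] -> [48, 21, 42, -46, -34] -> [48, 42, 21, -34, -46] -> [-46, -34, 21, 42, 48] -> [-46, -34] -> -34
  [13, 10, -37, -12, -12, -4, -18, 12, 16, -45] -> [-45, 16, 12, -18, -4, -12, -12, -37, 10, 13] -> [16, 13, 12, 10, -4, -12, -12, -18, -37, -45] -> [-45, -37, -18, -12, -12, -4, 10, 12, 13, 16] -> [-45, -37, -18, -12, -12, -4] -> -4
  [35, 47, -11, 31, -33, 44, -50, -29, 44] -> [44, -29, -50, 44, -33, 31, -11, 47, 35] -> [47, 44, 44, 35, 31, -11, -29, -33, -50] -> [-50, -33, -29, -11, 31, 35, 44, 44, 47] -> [-50, -33, -29, -11] -> -11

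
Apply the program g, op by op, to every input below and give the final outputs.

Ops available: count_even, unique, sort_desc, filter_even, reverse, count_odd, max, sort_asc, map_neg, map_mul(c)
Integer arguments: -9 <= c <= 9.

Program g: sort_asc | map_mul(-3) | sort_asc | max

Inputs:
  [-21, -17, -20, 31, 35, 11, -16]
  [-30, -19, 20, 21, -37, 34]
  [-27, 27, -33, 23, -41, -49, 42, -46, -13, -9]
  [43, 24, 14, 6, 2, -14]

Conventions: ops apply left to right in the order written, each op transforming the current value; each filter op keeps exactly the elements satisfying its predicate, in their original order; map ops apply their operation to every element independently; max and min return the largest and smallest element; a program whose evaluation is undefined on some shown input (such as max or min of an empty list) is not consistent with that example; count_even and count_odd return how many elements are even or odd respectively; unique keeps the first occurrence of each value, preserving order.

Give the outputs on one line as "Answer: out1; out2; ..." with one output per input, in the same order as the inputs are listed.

63; 111; 147; 42

Execution, op by op:
  [-21, -17, -20, 31, 35, 11, -16] -> [-21, -20, -17, -16, 11, 31, 35] -> [63, 60, 51, 48, -33, -93, -105] -> [-105, -93, -33, 48, 51, 60, 63] -> 63
  [-30, -19, 20, 21, -37, 34] -> [-37, -30, -19, 20, 21, 34] -> [111, 90, 57, -60, -63, -102] -> [-102, -63, -60, 57, 90, 111] -> 111
  [-27, 27, -33, 23, -41, -49, 42, -46, -13, -9] -> [-49, -46, -41, -33, -27, -13, -9, 23, 27, 42] -> [147, 138, 123, 99, 81, 39, 27, -69, -81, -126] -> [-126, -81, -69, 27, 39, 81, 99, 123, 138, 147] -> 147
  [43, 24, 14, 6, 2, -14] -> [-14, 2, 6, 14, 24, 43] -> [42, -6, -18, -42, -72, -129] -> [-129, -72, -42, -18, -6, 42] -> 42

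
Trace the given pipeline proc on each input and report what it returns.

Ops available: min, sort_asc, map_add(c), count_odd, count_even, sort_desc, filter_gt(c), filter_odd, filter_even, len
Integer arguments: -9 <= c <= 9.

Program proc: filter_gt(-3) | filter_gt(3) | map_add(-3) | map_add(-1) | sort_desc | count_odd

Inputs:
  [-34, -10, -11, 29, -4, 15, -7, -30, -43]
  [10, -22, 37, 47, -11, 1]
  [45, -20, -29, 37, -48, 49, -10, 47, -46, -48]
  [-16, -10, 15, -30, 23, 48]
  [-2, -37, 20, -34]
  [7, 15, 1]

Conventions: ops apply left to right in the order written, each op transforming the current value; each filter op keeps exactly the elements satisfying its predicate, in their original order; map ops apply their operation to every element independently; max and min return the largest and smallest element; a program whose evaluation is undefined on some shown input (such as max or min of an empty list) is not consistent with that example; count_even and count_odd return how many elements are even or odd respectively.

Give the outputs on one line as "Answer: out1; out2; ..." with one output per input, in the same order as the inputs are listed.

2; 2; 4; 2; 0; 2

Execution, op by op:
  [-34, -10, -11, 29, -4, 15, -7, -30, -43] -> [29, 15] -> [29, 15] -> [26, 12] -> [25, 11] -> [25, 11] -> 2
  [10, -22, 37, 47, -11, 1] -> [10, 37, 47, 1] -> [10, 37, 47] -> [7, 34, 44] -> [6, 33, 43] -> [43, 33, 6] -> 2
  [45, -20, -29, 37, -48, 49, -10, 47, -46, -48] -> [45, 37, 49, 47] -> [45, 37, 49, 47] -> [42, 34, 46, 44] -> [41, 33, 45, 43] -> [45, 43, 41, 33] -> 4
  [-16, -10, 15, -30, 23, 48] -> [15, 23, 48] -> [15, 23, 48] -> [12, 20, 45] -> [11, 19, 44] -> [44, 19, 11] -> 2
  [-2, -37, 20, -34] -> [-2, 20] -> [20] -> [17] -> [16] -> [16] -> 0
  [7, 15, 1] -> [7, 15, 1] -> [7, 15] -> [4, 12] -> [3, 11] -> [11, 3] -> 2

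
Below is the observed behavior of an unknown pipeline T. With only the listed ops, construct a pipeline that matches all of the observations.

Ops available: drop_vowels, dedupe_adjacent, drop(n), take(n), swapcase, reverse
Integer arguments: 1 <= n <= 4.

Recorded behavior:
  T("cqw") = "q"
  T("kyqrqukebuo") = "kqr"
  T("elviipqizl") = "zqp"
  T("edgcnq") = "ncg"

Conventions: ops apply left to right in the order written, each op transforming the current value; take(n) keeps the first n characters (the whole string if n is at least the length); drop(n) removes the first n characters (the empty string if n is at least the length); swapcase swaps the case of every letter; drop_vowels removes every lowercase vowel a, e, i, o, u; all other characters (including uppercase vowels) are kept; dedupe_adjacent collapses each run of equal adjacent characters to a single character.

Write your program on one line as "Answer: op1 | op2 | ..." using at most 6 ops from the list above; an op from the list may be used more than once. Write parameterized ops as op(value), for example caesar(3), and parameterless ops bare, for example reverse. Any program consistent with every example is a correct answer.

drop(1) | reverse | drop_vowels | take(4) | drop(1)

Check, running the answer program on each example:
  "cqw" -> "qw" -> "wq" -> "wq" -> "wq" -> "q"
  "kyqrqukebuo" -> "yqrqukebuo" -> "oubekuqrqy" -> "bkqrqy" -> "bkqr" -> "kqr"
  "elviipqizl" -> "lviipqizl" -> "lziqpiivl" -> "lzqpvl" -> "lzqp" -> "zqp"
  "edgcnq" -> "dgcnq" -> "qncgd" -> "qncgd" -> "qncg" -> "ncg"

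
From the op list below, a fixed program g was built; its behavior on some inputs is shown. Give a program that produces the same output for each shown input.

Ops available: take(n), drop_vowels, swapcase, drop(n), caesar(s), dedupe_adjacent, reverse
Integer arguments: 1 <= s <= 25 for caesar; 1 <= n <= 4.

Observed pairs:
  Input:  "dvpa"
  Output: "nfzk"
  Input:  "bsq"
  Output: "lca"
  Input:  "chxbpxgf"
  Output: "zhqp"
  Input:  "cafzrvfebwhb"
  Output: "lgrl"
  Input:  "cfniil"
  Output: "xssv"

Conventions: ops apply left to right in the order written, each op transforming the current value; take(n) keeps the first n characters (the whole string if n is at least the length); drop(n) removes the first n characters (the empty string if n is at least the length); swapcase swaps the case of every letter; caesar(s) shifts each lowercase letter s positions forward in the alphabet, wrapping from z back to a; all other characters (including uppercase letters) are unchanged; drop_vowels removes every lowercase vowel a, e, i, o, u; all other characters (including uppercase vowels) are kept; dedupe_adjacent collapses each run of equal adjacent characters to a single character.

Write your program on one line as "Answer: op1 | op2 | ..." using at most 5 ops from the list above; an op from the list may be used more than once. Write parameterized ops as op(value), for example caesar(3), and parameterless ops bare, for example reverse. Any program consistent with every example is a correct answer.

reverse | take(4) | caesar(10) | reverse

Check, running the answer program on each example:
  "dvpa" -> "apvd" -> "apvd" -> "kzfn" -> "nfzk"
  "bsq" -> "qsb" -> "qsb" -> "acl" -> "lca"
  "chxbpxgf" -> "fgxpbxhc" -> "fgxp" -> "pqhz" -> "zhqp"
  "cafzrvfebwhb" -> "bhwbefvrzfac" -> "bhwb" -> "lrgl" -> "lgrl"
  "cfniil" -> "liinfc" -> "liin" -> "vssx" -> "xssv"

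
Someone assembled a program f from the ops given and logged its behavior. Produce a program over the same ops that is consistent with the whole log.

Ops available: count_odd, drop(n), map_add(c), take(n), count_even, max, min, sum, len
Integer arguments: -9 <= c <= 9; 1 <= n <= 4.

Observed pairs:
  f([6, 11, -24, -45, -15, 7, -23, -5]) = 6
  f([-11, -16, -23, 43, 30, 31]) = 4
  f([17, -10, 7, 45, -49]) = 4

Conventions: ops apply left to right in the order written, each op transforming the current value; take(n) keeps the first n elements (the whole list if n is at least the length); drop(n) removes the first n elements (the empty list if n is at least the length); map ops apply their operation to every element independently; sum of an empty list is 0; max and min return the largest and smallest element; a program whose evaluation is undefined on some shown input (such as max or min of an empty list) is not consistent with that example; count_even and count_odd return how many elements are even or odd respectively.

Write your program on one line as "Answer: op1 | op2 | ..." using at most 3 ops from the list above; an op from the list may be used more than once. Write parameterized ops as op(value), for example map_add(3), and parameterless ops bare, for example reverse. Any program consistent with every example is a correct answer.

map_add(1) | count_even

Check, running the answer program on each example:
  [6, 11, -24, -45, -15, 7, -23, -5] -> [7, 12, -23, -44, -14, 8, -22, -4] -> 6
  [-11, -16, -23, 43, 30, 31] -> [-10, -15, -22, 44, 31, 32] -> 4
  [17, -10, 7, 45, -49] -> [18, -9, 8, 46, -48] -> 4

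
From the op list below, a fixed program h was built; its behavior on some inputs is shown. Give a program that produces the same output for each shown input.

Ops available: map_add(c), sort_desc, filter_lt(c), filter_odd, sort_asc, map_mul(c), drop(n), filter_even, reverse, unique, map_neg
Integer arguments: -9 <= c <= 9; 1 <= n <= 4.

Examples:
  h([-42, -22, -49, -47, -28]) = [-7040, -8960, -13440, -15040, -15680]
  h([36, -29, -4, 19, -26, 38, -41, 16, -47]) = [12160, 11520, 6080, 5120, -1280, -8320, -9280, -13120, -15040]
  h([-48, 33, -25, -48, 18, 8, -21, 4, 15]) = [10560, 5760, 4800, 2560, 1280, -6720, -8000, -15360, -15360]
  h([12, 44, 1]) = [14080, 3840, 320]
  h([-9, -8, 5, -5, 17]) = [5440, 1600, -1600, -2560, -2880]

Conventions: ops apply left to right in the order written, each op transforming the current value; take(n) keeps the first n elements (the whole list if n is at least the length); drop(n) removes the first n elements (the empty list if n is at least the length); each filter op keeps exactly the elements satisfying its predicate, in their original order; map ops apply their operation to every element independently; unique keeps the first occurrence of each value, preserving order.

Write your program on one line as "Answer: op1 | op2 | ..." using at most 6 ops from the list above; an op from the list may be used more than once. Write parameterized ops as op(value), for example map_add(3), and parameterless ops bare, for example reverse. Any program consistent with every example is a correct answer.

sort_asc | map_mul(2) | map_mul(4) | map_mul(-8) | reverse | map_mul(-5)

Check, running the answer program on each example:
  [-42, -22, -49, -47, -28] -> [-49, -47, -42, -28, -22] -> [-98, -94, -84, -56, -44] -> [-392, -376, -336, -224, -176] -> [3136, 3008, 2688, 1792, 1408] -> [1408, 1792, 2688, 3008, 3136] -> [-7040, -8960, -13440, -15040, -15680]
  [36, -29, -4, 19, -26, 38, -41, 16, -47] -> [-47, -41, -29, -26, -4, 16, 19, 36, 38] -> [-94, -82, -58, -52, -8, 32, 38, 72, 76] -> [-376, -328, -232, -208, -32, 128, 152, 288, 304] -> [3008, 2624, 1856, 1664, 256, -1024, -1216, -2304, -2432] -> [-2432, -2304, -1216, -1024, 256, 1664, 1856, 2624, 3008] -> [12160, 11520, 6080, 5120, -1280, -8320, -9280, -13120, -15040]
  [-48, 33, -25, -48, 18, 8, -21, 4, 15] -> [-48, -48, -25, -21, 4, 8, 15, 18, 33] -> [-96, -96, -50, -42, 8, 16, 30, 36, 66] -> [-384, -384, -200, -168, 32, 64, 120, 144, 264] -> [3072, 3072, 1600, 1344, -256, -512, -960, -1152, -2112] -> [-2112, -1152, -960, -512, -256, 1344, 1600, 3072, 3072] -> [10560, 5760, 4800, 2560, 1280, -6720, -8000, -15360, -15360]
  [12, 44, 1] -> [1, 12, 44] -> [2, 24, 88] -> [8, 96, 352] -> [-64, -768, -2816] -> [-2816, -768, -64] -> [14080, 3840, 320]
  [-9, -8, 5, -5, 17] -> [-9, -8, -5, 5, 17] -> [-18, -16, -10, 10, 34] -> [-72, -64, -40, 40, 136] -> [576, 512, 320, -320, -1088] -> [-1088, -320, 320, 512, 576] -> [5440, 1600, -1600, -2560, -2880]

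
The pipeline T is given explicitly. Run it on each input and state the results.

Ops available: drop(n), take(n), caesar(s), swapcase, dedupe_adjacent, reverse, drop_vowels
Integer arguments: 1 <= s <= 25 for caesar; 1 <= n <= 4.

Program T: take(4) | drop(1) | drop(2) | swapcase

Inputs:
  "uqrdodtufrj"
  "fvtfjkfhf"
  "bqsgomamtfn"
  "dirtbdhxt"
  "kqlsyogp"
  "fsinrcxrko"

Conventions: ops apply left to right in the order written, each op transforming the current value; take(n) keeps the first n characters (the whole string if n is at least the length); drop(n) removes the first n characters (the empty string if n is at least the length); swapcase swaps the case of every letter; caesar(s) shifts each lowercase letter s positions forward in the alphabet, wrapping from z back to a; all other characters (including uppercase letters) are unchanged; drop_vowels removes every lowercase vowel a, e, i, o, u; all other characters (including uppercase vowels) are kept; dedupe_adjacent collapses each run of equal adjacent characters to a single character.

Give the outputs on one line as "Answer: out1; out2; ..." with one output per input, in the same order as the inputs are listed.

"D"; "F"; "G"; "T"; "S"; "N"

Execution, op by op:
  "uqrdodtufrj" -> "uqrd" -> "qrd" -> "d" -> "D"
  "fvtfjkfhf" -> "fvtf" -> "vtf" -> "f" -> "F"
  "bqsgomamtfn" -> "bqsg" -> "qsg" -> "g" -> "G"
  "dirtbdhxt" -> "dirt" -> "irt" -> "t" -> "T"
  "kqlsyogp" -> "kqls" -> "qls" -> "s" -> "S"
  "fsinrcxrko" -> "fsin" -> "sin" -> "n" -> "N"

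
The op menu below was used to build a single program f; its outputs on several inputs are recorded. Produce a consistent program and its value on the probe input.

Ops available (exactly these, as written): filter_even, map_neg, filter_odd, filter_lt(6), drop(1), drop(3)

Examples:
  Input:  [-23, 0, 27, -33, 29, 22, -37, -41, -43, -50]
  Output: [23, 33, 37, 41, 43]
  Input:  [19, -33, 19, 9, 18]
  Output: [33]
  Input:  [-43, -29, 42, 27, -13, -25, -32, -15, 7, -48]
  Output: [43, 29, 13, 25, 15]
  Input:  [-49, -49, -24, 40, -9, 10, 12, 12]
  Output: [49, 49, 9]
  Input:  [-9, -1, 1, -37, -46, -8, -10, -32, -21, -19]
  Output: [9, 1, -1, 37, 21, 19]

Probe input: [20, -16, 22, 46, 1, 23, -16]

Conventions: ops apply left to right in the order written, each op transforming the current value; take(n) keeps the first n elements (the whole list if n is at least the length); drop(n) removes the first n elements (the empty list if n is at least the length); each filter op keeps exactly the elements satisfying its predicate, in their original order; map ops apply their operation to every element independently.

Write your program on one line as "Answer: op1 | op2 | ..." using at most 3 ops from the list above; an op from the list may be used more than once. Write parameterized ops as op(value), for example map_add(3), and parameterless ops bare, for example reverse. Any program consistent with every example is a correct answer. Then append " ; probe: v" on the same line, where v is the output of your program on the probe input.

filter_lt(6) | map_neg | filter_odd ; probe: [-1]

Check, running the answer program on each example:
  [-23, 0, 27, -33, 29, 22, -37, -41, -43, -50] -> [-23, 0, -33, -37, -41, -43, -50] -> [23, 0, 33, 37, 41, 43, 50] -> [23, 33, 37, 41, 43]
  [19, -33, 19, 9, 18] -> [-33] -> [33] -> [33]
  [-43, -29, 42, 27, -13, -25, -32, -15, 7, -48] -> [-43, -29, -13, -25, -32, -15, -48] -> [43, 29, 13, 25, 32, 15, 48] -> [43, 29, 13, 25, 15]
  [-49, -49, -24, 40, -9, 10, 12, 12] -> [-49, -49, -24, -9] -> [49, 49, 24, 9] -> [49, 49, 9]
  [-9, -1, 1, -37, -46, -8, -10, -32, -21, -19] -> [-9, -1, 1, -37, -46, -8, -10, -32, -21, -19] -> [9, 1, -1, 37, 46, 8, 10, 32, 21, 19] -> [9, 1, -1, 37, 21, 19]
  probe: [20, -16, 22, 46, 1, 23, -16] -> [-16, 1, -16] -> [16, -1, 16] -> [-1]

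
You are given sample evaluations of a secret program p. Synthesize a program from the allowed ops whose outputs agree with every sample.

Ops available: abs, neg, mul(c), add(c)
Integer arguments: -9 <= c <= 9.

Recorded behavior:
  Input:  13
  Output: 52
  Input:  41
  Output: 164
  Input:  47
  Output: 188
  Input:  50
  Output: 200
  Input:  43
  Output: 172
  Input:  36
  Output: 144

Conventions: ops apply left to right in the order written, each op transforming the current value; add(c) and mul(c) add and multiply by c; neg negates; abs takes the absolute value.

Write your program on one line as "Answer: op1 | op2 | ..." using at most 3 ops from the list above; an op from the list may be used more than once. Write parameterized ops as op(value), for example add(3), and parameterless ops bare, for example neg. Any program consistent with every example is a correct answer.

mul(-4) | abs

Check, running the answer program on each example:
  13 -> -52 -> 52
  41 -> -164 -> 164
  47 -> -188 -> 188
  50 -> -200 -> 200
  43 -> -172 -> 172
  36 -> -144 -> 144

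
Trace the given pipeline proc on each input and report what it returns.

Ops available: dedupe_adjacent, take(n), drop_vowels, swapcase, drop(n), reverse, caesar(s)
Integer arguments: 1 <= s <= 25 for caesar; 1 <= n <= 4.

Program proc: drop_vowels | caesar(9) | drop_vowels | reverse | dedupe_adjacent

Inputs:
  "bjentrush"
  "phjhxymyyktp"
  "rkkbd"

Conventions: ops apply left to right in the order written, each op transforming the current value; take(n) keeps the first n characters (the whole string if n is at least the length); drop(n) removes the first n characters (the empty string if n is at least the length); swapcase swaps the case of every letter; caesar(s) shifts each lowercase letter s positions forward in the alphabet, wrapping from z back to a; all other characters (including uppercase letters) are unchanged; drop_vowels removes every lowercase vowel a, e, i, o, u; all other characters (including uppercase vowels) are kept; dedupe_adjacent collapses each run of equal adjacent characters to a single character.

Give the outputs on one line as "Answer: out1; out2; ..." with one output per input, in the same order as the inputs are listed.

"qbcwsk"; "ycthvhgqsqy"; "mkt"

Execution, op by op:
  "bjentrush" -> "bjntrsh" -> "kswcabq" -> "kswcbq" -> "qbcwsk" -> "qbcwsk"
  "phjhxymyyktp" -> "phjhxymyyktp" -> "yqsqghvhhtcy" -> "yqsqghvhhtcy" -> "ycthhvhgqsqy" -> "ycthvhgqsqy"
  "rkkbd" -> "rkkbd" -> "attkm" -> "ttkm" -> "mktt" -> "mkt"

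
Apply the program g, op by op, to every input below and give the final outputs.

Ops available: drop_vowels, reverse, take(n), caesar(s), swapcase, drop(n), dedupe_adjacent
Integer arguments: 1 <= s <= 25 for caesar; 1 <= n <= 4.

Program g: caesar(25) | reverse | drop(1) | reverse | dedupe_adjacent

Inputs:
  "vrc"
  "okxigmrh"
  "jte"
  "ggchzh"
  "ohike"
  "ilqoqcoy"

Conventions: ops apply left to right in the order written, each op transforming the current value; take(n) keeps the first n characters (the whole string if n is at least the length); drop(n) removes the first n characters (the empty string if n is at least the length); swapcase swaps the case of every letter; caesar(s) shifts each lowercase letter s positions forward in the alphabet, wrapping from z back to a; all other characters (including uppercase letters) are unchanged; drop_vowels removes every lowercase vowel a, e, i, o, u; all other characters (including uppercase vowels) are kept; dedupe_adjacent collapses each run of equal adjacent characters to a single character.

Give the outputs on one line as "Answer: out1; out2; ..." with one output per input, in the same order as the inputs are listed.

"uq"; "njwhflq"; "is"; "fbgy"; "nghj"; "hkpnpbn"

Execution, op by op:
  "vrc" -> "uqb" -> "bqu" -> "qu" -> "uq" -> "uq"
  "okxigmrh" -> "njwhflqg" -> "gqlfhwjn" -> "qlfhwjn" -> "njwhflq" -> "njwhflq"
  "jte" -> "isd" -> "dsi" -> "si" -> "is" -> "is"
  "ggchzh" -> "ffbgyg" -> "gygbff" -> "ygbff" -> "ffbgy" -> "fbgy"
  "ohike" -> "nghjd" -> "djhgn" -> "jhgn" -> "nghj" -> "nghj"
  "ilqoqcoy" -> "hkpnpbnx" -> "xnbpnpkh" -> "nbpnpkh" -> "hkpnpbn" -> "hkpnpbn"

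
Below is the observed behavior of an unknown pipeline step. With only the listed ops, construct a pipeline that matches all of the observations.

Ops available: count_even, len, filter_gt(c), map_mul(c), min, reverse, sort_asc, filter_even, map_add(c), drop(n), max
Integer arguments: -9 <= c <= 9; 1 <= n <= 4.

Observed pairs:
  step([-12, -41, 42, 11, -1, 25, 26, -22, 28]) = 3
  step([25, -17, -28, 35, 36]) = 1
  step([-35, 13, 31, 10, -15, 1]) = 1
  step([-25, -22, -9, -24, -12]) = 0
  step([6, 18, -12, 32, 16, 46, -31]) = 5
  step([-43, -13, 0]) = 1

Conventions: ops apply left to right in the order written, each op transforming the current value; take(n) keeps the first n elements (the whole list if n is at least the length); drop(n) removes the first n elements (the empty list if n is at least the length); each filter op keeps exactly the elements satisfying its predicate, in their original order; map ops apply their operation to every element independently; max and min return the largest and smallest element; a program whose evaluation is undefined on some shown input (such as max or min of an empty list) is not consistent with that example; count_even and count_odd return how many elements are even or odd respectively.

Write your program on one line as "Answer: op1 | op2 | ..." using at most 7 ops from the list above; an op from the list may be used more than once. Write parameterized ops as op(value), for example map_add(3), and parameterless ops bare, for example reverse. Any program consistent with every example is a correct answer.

sort_asc | filter_even | map_add(5) | map_mul(3) | filter_gt(-5) | len

Check, running the answer program on each example:
  [-12, -41, 42, 11, -1, 25, 26, -22, 28] -> [-41, -22, -12, -1, 11, 25, 26, 28, 42] -> [-22, -12, 26, 28, 42] -> [-17, -7, 31, 33, 47] -> [-51, -21, 93, 99, 141] -> [93, 99, 141] -> 3
  [25, -17, -28, 35, 36] -> [-28, -17, 25, 35, 36] -> [-28, 36] -> [-23, 41] -> [-69, 123] -> [123] -> 1
  [-35, 13, 31, 10, -15, 1] -> [-35, -15, 1, 10, 13, 31] -> [10] -> [15] -> [45] -> [45] -> 1
  [-25, -22, -9, -24, -12] -> [-25, -24, -22, -12, -9] -> [-24, -22, -12] -> [-19, -17, -7] -> [-57, -51, -21] -> [] -> 0
  [6, 18, -12, 32, 16, 46, -31] -> [-31, -12, 6, 16, 18, 32, 46] -> [-12, 6, 16, 18, 32, 46] -> [-7, 11, 21, 23, 37, 51] -> [-21, 33, 63, 69, 111, 153] -> [33, 63, 69, 111, 153] -> 5
  [-43, -13, 0] -> [-43, -13, 0] -> [0] -> [5] -> [15] -> [15] -> 1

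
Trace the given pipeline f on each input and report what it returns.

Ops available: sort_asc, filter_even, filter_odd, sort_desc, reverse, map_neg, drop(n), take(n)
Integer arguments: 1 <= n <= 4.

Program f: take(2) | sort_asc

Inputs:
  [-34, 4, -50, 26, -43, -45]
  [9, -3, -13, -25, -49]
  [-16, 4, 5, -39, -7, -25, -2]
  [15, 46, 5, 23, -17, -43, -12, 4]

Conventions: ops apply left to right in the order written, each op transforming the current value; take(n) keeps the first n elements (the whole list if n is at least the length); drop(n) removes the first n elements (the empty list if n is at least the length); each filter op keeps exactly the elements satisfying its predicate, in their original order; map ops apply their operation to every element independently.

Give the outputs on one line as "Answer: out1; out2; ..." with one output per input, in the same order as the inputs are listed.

[-34, 4]; [-3, 9]; [-16, 4]; [15, 46]

Execution, op by op:
  [-34, 4, -50, 26, -43, -45] -> [-34, 4] -> [-34, 4]
  [9, -3, -13, -25, -49] -> [9, -3] -> [-3, 9]
  [-16, 4, 5, -39, -7, -25, -2] -> [-16, 4] -> [-16, 4]
  [15, 46, 5, 23, -17, -43, -12, 4] -> [15, 46] -> [15, 46]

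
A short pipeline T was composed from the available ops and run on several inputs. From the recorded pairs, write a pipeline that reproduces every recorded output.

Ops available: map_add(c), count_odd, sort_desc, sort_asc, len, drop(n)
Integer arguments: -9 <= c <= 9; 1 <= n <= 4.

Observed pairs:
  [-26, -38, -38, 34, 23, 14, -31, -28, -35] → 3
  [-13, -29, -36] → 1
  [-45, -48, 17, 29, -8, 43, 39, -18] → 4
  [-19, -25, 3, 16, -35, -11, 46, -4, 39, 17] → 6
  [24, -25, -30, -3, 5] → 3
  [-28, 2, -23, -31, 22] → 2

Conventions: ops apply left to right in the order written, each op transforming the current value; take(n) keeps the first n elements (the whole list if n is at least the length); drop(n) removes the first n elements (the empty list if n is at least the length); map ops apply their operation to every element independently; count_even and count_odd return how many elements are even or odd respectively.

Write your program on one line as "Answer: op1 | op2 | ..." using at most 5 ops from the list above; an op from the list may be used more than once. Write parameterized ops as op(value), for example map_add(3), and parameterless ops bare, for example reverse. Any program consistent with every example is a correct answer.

map_add(-8) | drop(1) | sort_asc | count_odd

Check, running the answer program on each example:
  [-26, -38, -38, 34, 23, 14, -31, -28, -35] -> [-34, -46, -46, 26, 15, 6, -39, -36, -43] -> [-46, -46, 26, 15, 6, -39, -36, -43] -> [-46, -46, -43, -39, -36, 6, 15, 26] -> 3
  [-13, -29, -36] -> [-21, -37, -44] -> [-37, -44] -> [-44, -37] -> 1
  [-45, -48, 17, 29, -8, 43, 39, -18] -> [-53, -56, 9, 21, -16, 35, 31, -26] -> [-56, 9, 21, -16, 35, 31, -26] -> [-56, -26, -16, 9, 21, 31, 35] -> 4
  [-19, -25, 3, 16, -35, -11, 46, -4, 39, 17] -> [-27, -33, -5, 8, -43, -19, 38, -12, 31, 9] -> [-33, -5, 8, -43, -19, 38, -12, 31, 9] -> [-43, -33, -19, -12, -5, 8, 9, 31, 38] -> 6
  [24, -25, -30, -3, 5] -> [16, -33, -38, -11, -3] -> [-33, -38, -11, -3] -> [-38, -33, -11, -3] -> 3
  [-28, 2, -23, -31, 22] -> [-36, -6, -31, -39, 14] -> [-6, -31, -39, 14] -> [-39, -31, -6, 14] -> 2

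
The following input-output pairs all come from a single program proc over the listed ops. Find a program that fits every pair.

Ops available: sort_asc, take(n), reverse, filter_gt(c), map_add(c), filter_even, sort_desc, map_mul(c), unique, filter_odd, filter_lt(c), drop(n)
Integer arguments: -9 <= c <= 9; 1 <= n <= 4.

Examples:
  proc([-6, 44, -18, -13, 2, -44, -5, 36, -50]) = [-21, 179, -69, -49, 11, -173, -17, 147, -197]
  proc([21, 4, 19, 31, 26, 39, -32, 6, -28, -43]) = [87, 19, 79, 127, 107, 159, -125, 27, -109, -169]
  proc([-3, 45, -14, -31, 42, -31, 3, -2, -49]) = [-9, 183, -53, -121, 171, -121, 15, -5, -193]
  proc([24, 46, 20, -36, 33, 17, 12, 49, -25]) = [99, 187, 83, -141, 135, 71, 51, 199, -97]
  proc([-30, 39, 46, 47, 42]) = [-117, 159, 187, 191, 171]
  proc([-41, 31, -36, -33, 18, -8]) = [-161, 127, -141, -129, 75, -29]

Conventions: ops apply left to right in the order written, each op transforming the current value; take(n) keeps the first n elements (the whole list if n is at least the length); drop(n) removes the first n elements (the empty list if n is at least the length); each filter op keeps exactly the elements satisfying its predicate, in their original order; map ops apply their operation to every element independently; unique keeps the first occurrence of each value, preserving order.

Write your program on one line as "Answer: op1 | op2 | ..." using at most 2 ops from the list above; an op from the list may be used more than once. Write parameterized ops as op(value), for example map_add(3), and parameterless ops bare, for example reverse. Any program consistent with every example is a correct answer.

map_mul(4) | map_add(3)

Check, running the answer program on each example:
  [-6, 44, -18, -13, 2, -44, -5, 36, -50] -> [-24, 176, -72, -52, 8, -176, -20, 144, -200] -> [-21, 179, -69, -49, 11, -173, -17, 147, -197]
  [21, 4, 19, 31, 26, 39, -32, 6, -28, -43] -> [84, 16, 76, 124, 104, 156, -128, 24, -112, -172] -> [87, 19, 79, 127, 107, 159, -125, 27, -109, -169]
  [-3, 45, -14, -31, 42, -31, 3, -2, -49] -> [-12, 180, -56, -124, 168, -124, 12, -8, -196] -> [-9, 183, -53, -121, 171, -121, 15, -5, -193]
  [24, 46, 20, -36, 33, 17, 12, 49, -25] -> [96, 184, 80, -144, 132, 68, 48, 196, -100] -> [99, 187, 83, -141, 135, 71, 51, 199, -97]
  [-30, 39, 46, 47, 42] -> [-120, 156, 184, 188, 168] -> [-117, 159, 187, 191, 171]
  [-41, 31, -36, -33, 18, -8] -> [-164, 124, -144, -132, 72, -32] -> [-161, 127, -141, -129, 75, -29]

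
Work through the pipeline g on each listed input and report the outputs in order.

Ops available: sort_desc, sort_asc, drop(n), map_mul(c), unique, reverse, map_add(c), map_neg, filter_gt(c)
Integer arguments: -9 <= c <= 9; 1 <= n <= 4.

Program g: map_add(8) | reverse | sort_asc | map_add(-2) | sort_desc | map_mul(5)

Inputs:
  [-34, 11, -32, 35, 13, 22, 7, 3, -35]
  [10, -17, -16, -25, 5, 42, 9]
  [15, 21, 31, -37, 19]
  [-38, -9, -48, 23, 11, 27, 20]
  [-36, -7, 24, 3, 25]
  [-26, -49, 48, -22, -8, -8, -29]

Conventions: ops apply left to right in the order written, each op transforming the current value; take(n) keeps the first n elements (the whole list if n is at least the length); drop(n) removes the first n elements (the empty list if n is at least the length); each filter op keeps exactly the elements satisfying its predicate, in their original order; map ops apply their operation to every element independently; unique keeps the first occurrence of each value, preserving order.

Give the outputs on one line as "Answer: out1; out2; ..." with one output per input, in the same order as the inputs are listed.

[205, 140, 95, 85, 65, 45, -130, -140, -145]; [240, 80, 75, 55, -50, -55, -95]; [185, 135, 125, 105, -155]; [165, 145, 130, 85, -15, -160, -210]; [155, 150, 45, -5, -150]; [270, -10, -10, -80, -100, -115, -215]

Execution, op by op:
  [-34, 11, -32, 35, 13, 22, 7, 3, -35] -> [-26, 19, -24, 43, 21, 30, 15, 11, -27] -> [-27, 11, 15, 30, 21, 43, -24, 19, -26] -> [-27, -26, -24, 11, 15, 19, 21, 30, 43] -> [-29, -28, -26, 9, 13, 17, 19, 28, 41] -> [41, 28, 19, 17, 13, 9, -26, -28, -29] -> [205, 140, 95, 85, 65, 45, -130, -140, -145]
  [10, -17, -16, -25, 5, 42, 9] -> [18, -9, -8, -17, 13, 50, 17] -> [17, 50, 13, -17, -8, -9, 18] -> [-17, -9, -8, 13, 17, 18, 50] -> [-19, -11, -10, 11, 15, 16, 48] -> [48, 16, 15, 11, -10, -11, -19] -> [240, 80, 75, 55, -50, -55, -95]
  [15, 21, 31, -37, 19] -> [23, 29, 39, -29, 27] -> [27, -29, 39, 29, 23] -> [-29, 23, 27, 29, 39] -> [-31, 21, 25, 27, 37] -> [37, 27, 25, 21, -31] -> [185, 135, 125, 105, -155]
  [-38, -9, -48, 23, 11, 27, 20] -> [-30, -1, -40, 31, 19, 35, 28] -> [28, 35, 19, 31, -40, -1, -30] -> [-40, -30, -1, 19, 28, 31, 35] -> [-42, -32, -3, 17, 26, 29, 33] -> [33, 29, 26, 17, -3, -32, -42] -> [165, 145, 130, 85, -15, -160, -210]
  [-36, -7, 24, 3, 25] -> [-28, 1, 32, 11, 33] -> [33, 11, 32, 1, -28] -> [-28, 1, 11, 32, 33] -> [-30, -1, 9, 30, 31] -> [31, 30, 9, -1, -30] -> [155, 150, 45, -5, -150]
  [-26, -49, 48, -22, -8, -8, -29] -> [-18, -41, 56, -14, 0, 0, -21] -> [-21, 0, 0, -14, 56, -41, -18] -> [-41, -21, -18, -14, 0, 0, 56] -> [-43, -23, -20, -16, -2, -2, 54] -> [54, -2, -2, -16, -20, -23, -43] -> [270, -10, -10, -80, -100, -115, -215]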